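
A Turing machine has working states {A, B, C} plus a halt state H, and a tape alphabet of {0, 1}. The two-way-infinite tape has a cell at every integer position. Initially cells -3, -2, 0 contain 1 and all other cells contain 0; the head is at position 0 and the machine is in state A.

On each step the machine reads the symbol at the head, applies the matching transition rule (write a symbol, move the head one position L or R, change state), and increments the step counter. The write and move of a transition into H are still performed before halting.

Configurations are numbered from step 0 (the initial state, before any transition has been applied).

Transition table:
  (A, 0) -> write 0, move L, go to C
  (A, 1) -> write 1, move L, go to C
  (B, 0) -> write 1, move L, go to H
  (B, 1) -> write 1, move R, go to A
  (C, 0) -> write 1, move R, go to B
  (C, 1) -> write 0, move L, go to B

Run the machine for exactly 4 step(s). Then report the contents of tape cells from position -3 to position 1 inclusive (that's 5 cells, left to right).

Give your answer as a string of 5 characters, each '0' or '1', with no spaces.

Step 1: in state A at pos 0, read 1 -> (A,1)->write 1,move L,goto C. Now: state=C, head=-1, tape[-4..1]=011010 (head:    ^)
Step 2: in state C at pos -1, read 0 -> (C,0)->write 1,move R,goto B. Now: state=B, head=0, tape[-4..1]=011110 (head:     ^)
Step 3: in state B at pos 0, read 1 -> (B,1)->write 1,move R,goto A. Now: state=A, head=1, tape[-4..2]=0111100 (head:      ^)
Step 4: in state A at pos 1, read 0 -> (A,0)->write 0,move L,goto C. Now: state=C, head=0, tape[-4..2]=0111100 (head:     ^)

Answer: 11110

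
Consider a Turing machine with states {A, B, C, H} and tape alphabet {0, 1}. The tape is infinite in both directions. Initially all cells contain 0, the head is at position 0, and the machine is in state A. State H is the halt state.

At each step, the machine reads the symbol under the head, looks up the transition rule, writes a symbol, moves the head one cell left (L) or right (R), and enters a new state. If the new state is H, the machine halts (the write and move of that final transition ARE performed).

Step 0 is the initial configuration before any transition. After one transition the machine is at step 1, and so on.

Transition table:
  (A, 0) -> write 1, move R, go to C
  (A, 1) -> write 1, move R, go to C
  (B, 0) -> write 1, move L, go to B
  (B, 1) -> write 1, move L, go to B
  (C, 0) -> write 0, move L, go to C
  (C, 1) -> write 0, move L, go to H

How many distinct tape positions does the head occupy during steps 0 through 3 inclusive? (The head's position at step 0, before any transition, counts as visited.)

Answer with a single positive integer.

Step 1: in state A at pos 0, read 0 -> (A,0)->write 1,move R,goto C. Now: state=C, head=1, tape[-1..2]=0100 (head:   ^)
Step 2: in state C at pos 1, read 0 -> (C,0)->write 0,move L,goto C. Now: state=C, head=0, tape[-1..2]=0100 (head:  ^)
Step 3: in state C at pos 0, read 1 -> (C,1)->write 0,move L,goto H. Now: state=H, head=-1, tape[-2..2]=00000 (head:  ^)
Head positions at steps 0..3: starting at 0, distinct positions visited = {-1, 0, 1} -> 3 position(s)

Answer: 3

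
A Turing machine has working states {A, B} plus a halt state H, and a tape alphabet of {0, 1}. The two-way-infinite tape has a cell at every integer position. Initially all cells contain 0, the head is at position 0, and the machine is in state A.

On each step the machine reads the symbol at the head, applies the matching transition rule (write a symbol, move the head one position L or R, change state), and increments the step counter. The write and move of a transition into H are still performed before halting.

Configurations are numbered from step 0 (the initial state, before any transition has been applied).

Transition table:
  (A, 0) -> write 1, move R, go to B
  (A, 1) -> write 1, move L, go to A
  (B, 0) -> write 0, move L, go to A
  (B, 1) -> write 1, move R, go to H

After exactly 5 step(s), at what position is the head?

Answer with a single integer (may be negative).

Answer: 1

Derivation:
Step 1: in state A at pos 0, read 0 -> (A,0)->write 1,move R,goto B. Now: state=B, head=1, tape[-1..2]=0100 (head:   ^)
Step 2: in state B at pos 1, read 0 -> (B,0)->write 0,move L,goto A. Now: state=A, head=0, tape[-1..2]=0100 (head:  ^)
Step 3: in state A at pos 0, read 1 -> (A,1)->write 1,move L,goto A. Now: state=A, head=-1, tape[-2..2]=00100 (head:  ^)
Step 4: in state A at pos -1, read 0 -> (A,0)->write 1,move R,goto B. Now: state=B, head=0, tape[-2..2]=01100 (head:   ^)
Step 5: in state B at pos 0, read 1 -> (B,1)->write 1,move R,goto H. Now: state=H, head=1, tape[-2..2]=01100 (head:    ^)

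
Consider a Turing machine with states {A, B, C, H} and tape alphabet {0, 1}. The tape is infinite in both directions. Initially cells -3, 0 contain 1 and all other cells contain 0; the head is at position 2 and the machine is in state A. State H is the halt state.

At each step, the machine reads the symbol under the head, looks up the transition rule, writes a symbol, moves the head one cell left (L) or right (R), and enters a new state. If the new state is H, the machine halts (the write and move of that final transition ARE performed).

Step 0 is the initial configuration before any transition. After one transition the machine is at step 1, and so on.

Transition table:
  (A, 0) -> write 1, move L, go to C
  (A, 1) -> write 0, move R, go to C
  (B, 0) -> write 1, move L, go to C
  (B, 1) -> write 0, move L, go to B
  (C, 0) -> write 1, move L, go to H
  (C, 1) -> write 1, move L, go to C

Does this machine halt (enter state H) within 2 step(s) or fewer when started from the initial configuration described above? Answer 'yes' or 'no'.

Step 1: in state A at pos 2, read 0 -> (A,0)->write 1,move L,goto C. Now: state=C, head=1, tape[-4..3]=01001010 (head:      ^)
Step 2: in state C at pos 1, read 0 -> (C,0)->write 1,move L,goto H. Now: state=H, head=0, tape[-4..3]=01001110 (head:     ^)
State H reached at step 2; 2 <= 2 -> yes

Answer: yes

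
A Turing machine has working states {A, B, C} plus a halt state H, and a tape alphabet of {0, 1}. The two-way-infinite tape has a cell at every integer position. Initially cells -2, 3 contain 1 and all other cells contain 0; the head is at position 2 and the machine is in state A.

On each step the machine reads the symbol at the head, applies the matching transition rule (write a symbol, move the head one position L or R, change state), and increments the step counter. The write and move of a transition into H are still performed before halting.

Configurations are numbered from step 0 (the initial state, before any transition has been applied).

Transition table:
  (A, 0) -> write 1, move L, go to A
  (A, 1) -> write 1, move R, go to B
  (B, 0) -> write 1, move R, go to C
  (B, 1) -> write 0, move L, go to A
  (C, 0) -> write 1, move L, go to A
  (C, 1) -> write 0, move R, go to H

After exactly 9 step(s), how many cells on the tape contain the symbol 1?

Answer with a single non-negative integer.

Answer: 5

Derivation:
Step 1: in state A at pos 2, read 0 -> (A,0)->write 1,move L,goto A. Now: state=A, head=1, tape[-3..4]=01000110 (head:     ^)
Step 2: in state A at pos 1, read 0 -> (A,0)->write 1,move L,goto A. Now: state=A, head=0, tape[-3..4]=01001110 (head:    ^)
Step 3: in state A at pos 0, read 0 -> (A,0)->write 1,move L,goto A. Now: state=A, head=-1, tape[-3..4]=01011110 (head:   ^)
Step 4: in state A at pos -1, read 0 -> (A,0)->write 1,move L,goto A. Now: state=A, head=-2, tape[-3..4]=01111110 (head:  ^)
Step 5: in state A at pos -2, read 1 -> (A,1)->write 1,move R,goto B. Now: state=B, head=-1, tape[-3..4]=01111110 (head:   ^)
Step 6: in state B at pos -1, read 1 -> (B,1)->write 0,move L,goto A. Now: state=A, head=-2, tape[-3..4]=01011110 (head:  ^)
Step 7: in state A at pos -2, read 1 -> (A,1)->write 1,move R,goto B. Now: state=B, head=-1, tape[-3..4]=01011110 (head:   ^)
Step 8: in state B at pos -1, read 0 -> (B,0)->write 1,move R,goto C. Now: state=C, head=0, tape[-3..4]=01111110 (head:    ^)
Step 9: in state C at pos 0, read 1 -> (C,1)->write 0,move R,goto H. Now: state=H, head=1, tape[-3..4]=01101110 (head:     ^)
Cells containing 1 after step 9: {-2, -1, 1, 2, 3} -> 5 cell(s)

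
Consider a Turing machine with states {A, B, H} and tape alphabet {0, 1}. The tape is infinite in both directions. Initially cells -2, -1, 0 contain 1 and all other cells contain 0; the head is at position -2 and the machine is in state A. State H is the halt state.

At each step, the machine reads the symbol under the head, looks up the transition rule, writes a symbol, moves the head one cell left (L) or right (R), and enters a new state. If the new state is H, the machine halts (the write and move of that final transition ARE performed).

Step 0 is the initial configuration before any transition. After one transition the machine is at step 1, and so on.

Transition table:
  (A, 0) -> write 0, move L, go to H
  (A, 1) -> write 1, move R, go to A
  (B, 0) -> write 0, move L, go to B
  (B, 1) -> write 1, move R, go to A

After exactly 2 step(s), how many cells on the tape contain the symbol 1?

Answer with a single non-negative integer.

Answer: 3

Derivation:
Step 1: in state A at pos -2, read 1 -> (A,1)->write 1,move R,goto A. Now: state=A, head=-1, tape[-3..1]=01110 (head:   ^)
Step 2: in state A at pos -1, read 1 -> (A,1)->write 1,move R,goto A. Now: state=A, head=0, tape[-3..1]=01110 (head:    ^)
Cells containing 1 after step 2: {-2, -1, 0} -> 3 cell(s)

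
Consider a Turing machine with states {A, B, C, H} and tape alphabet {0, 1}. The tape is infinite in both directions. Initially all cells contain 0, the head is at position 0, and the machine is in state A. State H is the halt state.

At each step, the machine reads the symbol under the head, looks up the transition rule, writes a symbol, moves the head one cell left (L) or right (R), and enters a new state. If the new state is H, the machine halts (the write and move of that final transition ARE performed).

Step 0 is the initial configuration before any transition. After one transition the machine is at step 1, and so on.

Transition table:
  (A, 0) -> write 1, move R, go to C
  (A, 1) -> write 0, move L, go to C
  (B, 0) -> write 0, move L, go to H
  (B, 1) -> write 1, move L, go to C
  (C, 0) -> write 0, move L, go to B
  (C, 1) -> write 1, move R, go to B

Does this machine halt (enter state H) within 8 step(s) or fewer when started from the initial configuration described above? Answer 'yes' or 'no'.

Answer: yes

Derivation:
Step 1: in state A at pos 0, read 0 -> (A,0)->write 1,move R,goto C. Now: state=C, head=1, tape[-1..2]=0100 (head:   ^)
Step 2: in state C at pos 1, read 0 -> (C,0)->write 0,move L,goto B. Now: state=B, head=0, tape[-1..2]=0100 (head:  ^)
Step 3: in state B at pos 0, read 1 -> (B,1)->write 1,move L,goto C. Now: state=C, head=-1, tape[-2..2]=00100 (head:  ^)
Step 4: in state C at pos -1, read 0 -> (C,0)->write 0,move L,goto B. Now: state=B, head=-2, tape[-3..2]=000100 (head:  ^)
Step 5: in state B at pos -2, read 0 -> (B,0)->write 0,move L,goto H. Now: state=H, head=-3, tape[-4..2]=0000100 (head:  ^)
State H reached at step 5; 5 <= 8 -> yes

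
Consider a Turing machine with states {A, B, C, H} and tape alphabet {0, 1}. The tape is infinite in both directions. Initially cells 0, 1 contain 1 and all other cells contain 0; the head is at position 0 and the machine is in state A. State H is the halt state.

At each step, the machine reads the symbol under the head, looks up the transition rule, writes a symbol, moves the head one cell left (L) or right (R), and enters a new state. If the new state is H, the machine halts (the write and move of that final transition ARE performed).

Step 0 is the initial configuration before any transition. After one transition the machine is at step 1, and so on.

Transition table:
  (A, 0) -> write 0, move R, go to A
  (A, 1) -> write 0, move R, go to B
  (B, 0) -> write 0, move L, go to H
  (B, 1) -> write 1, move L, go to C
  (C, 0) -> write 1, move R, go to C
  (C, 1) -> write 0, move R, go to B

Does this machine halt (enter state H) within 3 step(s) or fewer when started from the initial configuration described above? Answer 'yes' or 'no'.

Step 1: in state A at pos 0, read 1 -> (A,1)->write 0,move R,goto B. Now: state=B, head=1, tape[-1..2]=0010 (head:   ^)
Step 2: in state B at pos 1, read 1 -> (B,1)->write 1,move L,goto C. Now: state=C, head=0, tape[-1..2]=0010 (head:  ^)
Step 3: in state C at pos 0, read 0 -> (C,0)->write 1,move R,goto C. Now: state=C, head=1, tape[-1..2]=0110 (head:   ^)
After 3 step(s): state = C (not H) -> not halted within 3 -> no

Answer: no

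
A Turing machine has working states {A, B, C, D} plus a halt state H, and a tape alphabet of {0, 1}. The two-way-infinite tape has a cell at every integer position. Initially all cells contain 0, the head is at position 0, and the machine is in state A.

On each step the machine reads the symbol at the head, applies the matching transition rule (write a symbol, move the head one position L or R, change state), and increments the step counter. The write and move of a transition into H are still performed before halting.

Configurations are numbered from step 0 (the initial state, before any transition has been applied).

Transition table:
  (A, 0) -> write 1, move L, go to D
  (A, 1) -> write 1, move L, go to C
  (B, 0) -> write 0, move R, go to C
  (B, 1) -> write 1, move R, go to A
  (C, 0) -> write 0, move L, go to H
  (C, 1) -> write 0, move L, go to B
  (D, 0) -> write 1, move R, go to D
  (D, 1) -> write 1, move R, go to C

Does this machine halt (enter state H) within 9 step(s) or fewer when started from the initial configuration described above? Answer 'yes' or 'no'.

Answer: yes

Derivation:
Step 1: in state A at pos 0, read 0 -> (A,0)->write 1,move L,goto D. Now: state=D, head=-1, tape[-2..1]=0010 (head:  ^)
Step 2: in state D at pos -1, read 0 -> (D,0)->write 1,move R,goto D. Now: state=D, head=0, tape[-2..1]=0110 (head:   ^)
Step 3: in state D at pos 0, read 1 -> (D,1)->write 1,move R,goto C. Now: state=C, head=1, tape[-2..2]=01100 (head:    ^)
Step 4: in state C at pos 1, read 0 -> (C,0)->write 0,move L,goto H. Now: state=H, head=0, tape[-2..2]=01100 (head:   ^)
State H reached at step 4; 4 <= 9 -> yes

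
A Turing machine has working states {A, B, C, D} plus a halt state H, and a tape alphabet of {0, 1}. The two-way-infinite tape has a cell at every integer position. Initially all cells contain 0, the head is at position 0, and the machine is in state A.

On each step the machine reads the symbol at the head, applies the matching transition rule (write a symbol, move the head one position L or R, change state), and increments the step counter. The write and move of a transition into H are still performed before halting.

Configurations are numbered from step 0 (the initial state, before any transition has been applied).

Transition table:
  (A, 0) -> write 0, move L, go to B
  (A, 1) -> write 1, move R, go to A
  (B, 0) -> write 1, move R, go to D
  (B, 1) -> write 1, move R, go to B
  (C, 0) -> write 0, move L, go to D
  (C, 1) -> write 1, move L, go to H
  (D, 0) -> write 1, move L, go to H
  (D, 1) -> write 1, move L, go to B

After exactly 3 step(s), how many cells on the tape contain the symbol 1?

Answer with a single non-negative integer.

Answer: 2

Derivation:
Step 1: in state A at pos 0, read 0 -> (A,0)->write 0,move L,goto B. Now: state=B, head=-1, tape[-2..1]=0000 (head:  ^)
Step 2: in state B at pos -1, read 0 -> (B,0)->write 1,move R,goto D. Now: state=D, head=0, tape[-2..1]=0100 (head:   ^)
Step 3: in state D at pos 0, read 0 -> (D,0)->write 1,move L,goto H. Now: state=H, head=-1, tape[-2..1]=0110 (head:  ^)
Cells containing 1 after step 3: {-1, 0} -> 2 cell(s)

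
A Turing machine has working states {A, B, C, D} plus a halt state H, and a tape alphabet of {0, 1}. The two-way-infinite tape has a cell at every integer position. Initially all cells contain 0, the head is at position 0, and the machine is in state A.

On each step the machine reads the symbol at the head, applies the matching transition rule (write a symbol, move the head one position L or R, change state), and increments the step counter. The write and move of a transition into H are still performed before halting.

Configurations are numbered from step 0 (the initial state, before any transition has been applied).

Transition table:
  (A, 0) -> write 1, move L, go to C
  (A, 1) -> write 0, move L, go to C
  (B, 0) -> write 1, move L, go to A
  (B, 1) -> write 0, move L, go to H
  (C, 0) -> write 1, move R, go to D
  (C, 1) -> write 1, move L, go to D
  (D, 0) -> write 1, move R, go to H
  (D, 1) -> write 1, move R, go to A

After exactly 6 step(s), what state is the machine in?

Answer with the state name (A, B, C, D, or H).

Step 1: in state A at pos 0, read 0 -> (A,0)->write 1,move L,goto C. Now: state=C, head=-1, tape[-2..1]=0010 (head:  ^)
Step 2: in state C at pos -1, read 0 -> (C,0)->write 1,move R,goto D. Now: state=D, head=0, tape[-2..1]=0110 (head:   ^)
Step 3: in state D at pos 0, read 1 -> (D,1)->write 1,move R,goto A. Now: state=A, head=1, tape[-2..2]=01100 (head:    ^)
Step 4: in state A at pos 1, read 0 -> (A,0)->write 1,move L,goto C. Now: state=C, head=0, tape[-2..2]=01110 (head:   ^)
Step 5: in state C at pos 0, read 1 -> (C,1)->write 1,move L,goto D. Now: state=D, head=-1, tape[-2..2]=01110 (head:  ^)
Step 6: in state D at pos -1, read 1 -> (D,1)->write 1,move R,goto A. Now: state=A, head=0, tape[-2..2]=01110 (head:   ^)

Answer: A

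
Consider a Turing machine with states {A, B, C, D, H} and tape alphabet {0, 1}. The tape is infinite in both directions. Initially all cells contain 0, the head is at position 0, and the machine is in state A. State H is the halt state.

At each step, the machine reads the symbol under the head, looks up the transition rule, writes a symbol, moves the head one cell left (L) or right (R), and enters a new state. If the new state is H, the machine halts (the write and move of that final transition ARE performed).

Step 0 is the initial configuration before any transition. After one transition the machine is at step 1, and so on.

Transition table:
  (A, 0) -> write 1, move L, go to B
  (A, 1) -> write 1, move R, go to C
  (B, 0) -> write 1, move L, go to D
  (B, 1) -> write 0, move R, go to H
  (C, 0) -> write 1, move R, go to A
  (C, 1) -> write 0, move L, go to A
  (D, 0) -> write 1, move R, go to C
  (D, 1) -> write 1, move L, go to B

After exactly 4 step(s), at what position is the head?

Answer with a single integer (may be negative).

Step 1: in state A at pos 0, read 0 -> (A,0)->write 1,move L,goto B. Now: state=B, head=-1, tape[-2..1]=0010 (head:  ^)
Step 2: in state B at pos -1, read 0 -> (B,0)->write 1,move L,goto D. Now: state=D, head=-2, tape[-3..1]=00110 (head:  ^)
Step 3: in state D at pos -2, read 0 -> (D,0)->write 1,move R,goto C. Now: state=C, head=-1, tape[-3..1]=01110 (head:   ^)
Step 4: in state C at pos -1, read 1 -> (C,1)->write 0,move L,goto A. Now: state=A, head=-2, tape[-3..1]=01010 (head:  ^)

Answer: -2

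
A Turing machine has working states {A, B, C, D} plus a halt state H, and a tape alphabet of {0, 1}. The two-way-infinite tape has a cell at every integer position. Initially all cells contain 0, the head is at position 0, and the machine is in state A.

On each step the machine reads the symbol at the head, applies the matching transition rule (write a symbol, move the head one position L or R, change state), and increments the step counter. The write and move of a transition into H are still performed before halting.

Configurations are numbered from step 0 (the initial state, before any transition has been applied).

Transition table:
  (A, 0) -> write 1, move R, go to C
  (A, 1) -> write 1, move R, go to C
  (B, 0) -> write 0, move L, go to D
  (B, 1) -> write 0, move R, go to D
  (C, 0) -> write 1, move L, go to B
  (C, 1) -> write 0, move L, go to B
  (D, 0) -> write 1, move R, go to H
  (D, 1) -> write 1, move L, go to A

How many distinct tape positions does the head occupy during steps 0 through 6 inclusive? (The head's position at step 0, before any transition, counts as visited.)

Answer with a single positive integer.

Answer: 2

Derivation:
Step 1: in state A at pos 0, read 0 -> (A,0)->write 1,move R,goto C. Now: state=C, head=1, tape[-1..2]=0100 (head:   ^)
Step 2: in state C at pos 1, read 0 -> (C,0)->write 1,move L,goto B. Now: state=B, head=0, tape[-1..2]=0110 (head:  ^)
Step 3: in state B at pos 0, read 1 -> (B,1)->write 0,move R,goto D. Now: state=D, head=1, tape[-1..2]=0010 (head:   ^)
Step 4: in state D at pos 1, read 1 -> (D,1)->write 1,move L,goto A. Now: state=A, head=0, tape[-1..2]=0010 (head:  ^)
Step 5: in state A at pos 0, read 0 -> (A,0)->write 1,move R,goto C. Now: state=C, head=1, tape[-1..2]=0110 (head:   ^)
Step 6: in state C at pos 1, read 1 -> (C,1)->write 0,move L,goto B. Now: state=B, head=0, tape[-1..2]=0100 (head:  ^)
Head positions at steps 0..6: starting at 0, distinct positions visited = {0, 1} -> 2 position(s)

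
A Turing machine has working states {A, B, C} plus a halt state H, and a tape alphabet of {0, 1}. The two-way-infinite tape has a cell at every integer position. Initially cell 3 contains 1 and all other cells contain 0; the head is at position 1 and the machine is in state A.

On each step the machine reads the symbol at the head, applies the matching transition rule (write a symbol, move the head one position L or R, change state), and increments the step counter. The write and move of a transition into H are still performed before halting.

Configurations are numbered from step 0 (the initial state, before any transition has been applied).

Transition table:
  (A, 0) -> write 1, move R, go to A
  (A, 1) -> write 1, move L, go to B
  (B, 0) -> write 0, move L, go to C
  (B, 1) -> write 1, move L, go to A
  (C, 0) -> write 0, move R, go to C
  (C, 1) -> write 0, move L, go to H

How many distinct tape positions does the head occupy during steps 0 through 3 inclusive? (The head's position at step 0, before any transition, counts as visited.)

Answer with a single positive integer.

Answer: 3

Derivation:
Step 1: in state A at pos 1, read 0 -> (A,0)->write 1,move R,goto A. Now: state=A, head=2, tape[0..4]=01010 (head:   ^)
Step 2: in state A at pos 2, read 0 -> (A,0)->write 1,move R,goto A. Now: state=A, head=3, tape[0..4]=01110 (head:    ^)
Step 3: in state A at pos 3, read 1 -> (A,1)->write 1,move L,goto B. Now: state=B, head=2, tape[0..4]=01110 (head:   ^)
Head positions at steps 0..3: starting at 1, distinct positions visited = {1, 2, 3} -> 3 position(s)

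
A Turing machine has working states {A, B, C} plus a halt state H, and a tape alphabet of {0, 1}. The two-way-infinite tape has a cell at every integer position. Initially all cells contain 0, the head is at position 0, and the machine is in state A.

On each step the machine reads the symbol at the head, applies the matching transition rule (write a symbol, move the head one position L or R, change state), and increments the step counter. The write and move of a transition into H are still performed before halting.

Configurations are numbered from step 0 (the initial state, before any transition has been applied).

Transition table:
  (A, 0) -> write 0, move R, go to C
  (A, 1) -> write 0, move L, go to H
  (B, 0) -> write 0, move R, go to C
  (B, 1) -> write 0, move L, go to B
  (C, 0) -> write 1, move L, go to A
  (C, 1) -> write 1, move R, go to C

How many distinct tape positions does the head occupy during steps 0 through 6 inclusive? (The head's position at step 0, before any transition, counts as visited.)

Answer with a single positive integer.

Step 1: in state A at pos 0, read 0 -> (A,0)->write 0,move R,goto C. Now: state=C, head=1, tape[-1..2]=0000 (head:   ^)
Step 2: in state C at pos 1, read 0 -> (C,0)->write 1,move L,goto A. Now: state=A, head=0, tape[-1..2]=0010 (head:  ^)
Step 3: in state A at pos 0, read 0 -> (A,0)->write 0,move R,goto C. Now: state=C, head=1, tape[-1..2]=0010 (head:   ^)
Step 4: in state C at pos 1, read 1 -> (C,1)->write 1,move R,goto C. Now: state=C, head=2, tape[-1..3]=00100 (head:    ^)
Step 5: in state C at pos 2, read 0 -> (C,0)->write 1,move L,goto A. Now: state=A, head=1, tape[-1..3]=00110 (head:   ^)
Step 6: in state A at pos 1, read 1 -> (A,1)->write 0,move L,goto H. Now: state=H, head=0, tape[-1..3]=00010 (head:  ^)
Head positions at steps 0..6: starting at 0, distinct positions visited = {0, 1, 2} -> 3 position(s)

Answer: 3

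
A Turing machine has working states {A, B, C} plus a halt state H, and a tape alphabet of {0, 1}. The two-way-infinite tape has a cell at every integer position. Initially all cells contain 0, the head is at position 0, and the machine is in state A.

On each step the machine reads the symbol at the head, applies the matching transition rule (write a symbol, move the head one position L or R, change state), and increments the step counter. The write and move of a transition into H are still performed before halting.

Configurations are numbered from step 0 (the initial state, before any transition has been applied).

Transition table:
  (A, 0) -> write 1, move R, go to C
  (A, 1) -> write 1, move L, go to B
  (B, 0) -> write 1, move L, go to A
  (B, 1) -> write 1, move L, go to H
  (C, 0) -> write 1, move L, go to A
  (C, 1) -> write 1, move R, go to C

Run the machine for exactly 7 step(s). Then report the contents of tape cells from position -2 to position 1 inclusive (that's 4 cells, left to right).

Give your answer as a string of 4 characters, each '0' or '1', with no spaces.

Step 1: in state A at pos 0, read 0 -> (A,0)->write 1,move R,goto C. Now: state=C, head=1, tape[-1..2]=0100 (head:   ^)
Step 2: in state C at pos 1, read 0 -> (C,0)->write 1,move L,goto A. Now: state=A, head=0, tape[-1..2]=0110 (head:  ^)
Step 3: in state A at pos 0, read 1 -> (A,1)->write 1,move L,goto B. Now: state=B, head=-1, tape[-2..2]=00110 (head:  ^)
Step 4: in state B at pos -1, read 0 -> (B,0)->write 1,move L,goto A. Now: state=A, head=-2, tape[-3..2]=001110 (head:  ^)
Step 5: in state A at pos -2, read 0 -> (A,0)->write 1,move R,goto C. Now: state=C, head=-1, tape[-3..2]=011110 (head:   ^)
Step 6: in state C at pos -1, read 1 -> (C,1)->write 1,move R,goto C. Now: state=C, head=0, tape[-3..2]=011110 (head:    ^)
Step 7: in state C at pos 0, read 1 -> (C,1)->write 1,move R,goto C. Now: state=C, head=1, tape[-3..2]=011110 (head:     ^)

Answer: 1111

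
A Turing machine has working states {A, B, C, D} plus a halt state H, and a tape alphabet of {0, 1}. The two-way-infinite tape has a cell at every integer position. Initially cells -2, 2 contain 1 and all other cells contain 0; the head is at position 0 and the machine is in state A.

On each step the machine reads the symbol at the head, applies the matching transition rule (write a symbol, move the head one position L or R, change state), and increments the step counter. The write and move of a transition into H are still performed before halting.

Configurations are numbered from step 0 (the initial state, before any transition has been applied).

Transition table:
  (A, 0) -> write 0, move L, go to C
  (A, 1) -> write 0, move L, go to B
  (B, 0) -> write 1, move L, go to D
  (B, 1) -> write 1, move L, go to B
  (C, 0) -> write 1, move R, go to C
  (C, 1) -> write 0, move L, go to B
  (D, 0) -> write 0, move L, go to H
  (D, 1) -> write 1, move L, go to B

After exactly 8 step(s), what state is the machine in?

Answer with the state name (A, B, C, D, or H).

Answer: B

Derivation:
Step 1: in state A at pos 0, read 0 -> (A,0)->write 0,move L,goto C. Now: state=C, head=-1, tape[-3..3]=0100010 (head:   ^)
Step 2: in state C at pos -1, read 0 -> (C,0)->write 1,move R,goto C. Now: state=C, head=0, tape[-3..3]=0110010 (head:    ^)
Step 3: in state C at pos 0, read 0 -> (C,0)->write 1,move R,goto C. Now: state=C, head=1, tape[-3..3]=0111010 (head:     ^)
Step 4: in state C at pos 1, read 0 -> (C,0)->write 1,move R,goto C. Now: state=C, head=2, tape[-3..3]=0111110 (head:      ^)
Step 5: in state C at pos 2, read 1 -> (C,1)->write 0,move L,goto B. Now: state=B, head=1, tape[-3..3]=0111100 (head:     ^)
Step 6: in state B at pos 1, read 1 -> (B,1)->write 1,move L,goto B. Now: state=B, head=0, tape[-3..3]=0111100 (head:    ^)
Step 7: in state B at pos 0, read 1 -> (B,1)->write 1,move L,goto B. Now: state=B, head=-1, tape[-3..3]=0111100 (head:   ^)
Step 8: in state B at pos -1, read 1 -> (B,1)->write 1,move L,goto B. Now: state=B, head=-2, tape[-3..3]=0111100 (head:  ^)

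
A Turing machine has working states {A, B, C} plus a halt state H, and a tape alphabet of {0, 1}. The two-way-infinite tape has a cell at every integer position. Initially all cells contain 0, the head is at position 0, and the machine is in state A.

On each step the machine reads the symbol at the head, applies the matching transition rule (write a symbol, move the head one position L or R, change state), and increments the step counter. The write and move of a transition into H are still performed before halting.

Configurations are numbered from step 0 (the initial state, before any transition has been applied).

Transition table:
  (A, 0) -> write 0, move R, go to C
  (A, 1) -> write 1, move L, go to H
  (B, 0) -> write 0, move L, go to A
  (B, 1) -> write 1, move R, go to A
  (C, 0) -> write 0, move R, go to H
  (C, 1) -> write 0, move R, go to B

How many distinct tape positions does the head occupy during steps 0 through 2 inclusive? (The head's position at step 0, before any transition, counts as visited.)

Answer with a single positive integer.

Answer: 3

Derivation:
Step 1: in state A at pos 0, read 0 -> (A,0)->write 0,move R,goto C. Now: state=C, head=1, tape[-1..2]=0000 (head:   ^)
Step 2: in state C at pos 1, read 0 -> (C,0)->write 0,move R,goto H. Now: state=H, head=2, tape[-1..3]=00000 (head:    ^)
Head positions at steps 0..2: starting at 0, distinct positions visited = {0, 1, 2} -> 3 position(s)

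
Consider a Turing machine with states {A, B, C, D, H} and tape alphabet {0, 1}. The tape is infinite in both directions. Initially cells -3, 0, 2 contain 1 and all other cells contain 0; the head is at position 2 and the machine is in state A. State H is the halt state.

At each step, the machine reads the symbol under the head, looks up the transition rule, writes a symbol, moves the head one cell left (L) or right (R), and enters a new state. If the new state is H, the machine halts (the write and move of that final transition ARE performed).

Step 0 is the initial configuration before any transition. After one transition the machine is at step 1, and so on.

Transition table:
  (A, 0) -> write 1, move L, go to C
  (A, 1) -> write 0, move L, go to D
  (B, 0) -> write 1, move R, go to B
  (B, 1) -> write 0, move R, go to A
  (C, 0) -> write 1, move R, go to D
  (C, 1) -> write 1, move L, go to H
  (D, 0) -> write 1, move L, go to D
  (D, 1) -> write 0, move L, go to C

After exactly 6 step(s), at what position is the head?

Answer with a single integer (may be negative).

Answer: -2

Derivation:
Step 1: in state A at pos 2, read 1 -> (A,1)->write 0,move L,goto D. Now: state=D, head=1, tape[-4..3]=01001000 (head:      ^)
Step 2: in state D at pos 1, read 0 -> (D,0)->write 1,move L,goto D. Now: state=D, head=0, tape[-4..3]=01001100 (head:     ^)
Step 3: in state D at pos 0, read 1 -> (D,1)->write 0,move L,goto C. Now: state=C, head=-1, tape[-4..3]=01000100 (head:    ^)
Step 4: in state C at pos -1, read 0 -> (C,0)->write 1,move R,goto D. Now: state=D, head=0, tape[-4..3]=01010100 (head:     ^)
Step 5: in state D at pos 0, read 0 -> (D,0)->write 1,move L,goto D. Now: state=D, head=-1, tape[-4..3]=01011100 (head:    ^)
Step 6: in state D at pos -1, read 1 -> (D,1)->write 0,move L,goto C. Now: state=C, head=-2, tape[-4..3]=01001100 (head:   ^)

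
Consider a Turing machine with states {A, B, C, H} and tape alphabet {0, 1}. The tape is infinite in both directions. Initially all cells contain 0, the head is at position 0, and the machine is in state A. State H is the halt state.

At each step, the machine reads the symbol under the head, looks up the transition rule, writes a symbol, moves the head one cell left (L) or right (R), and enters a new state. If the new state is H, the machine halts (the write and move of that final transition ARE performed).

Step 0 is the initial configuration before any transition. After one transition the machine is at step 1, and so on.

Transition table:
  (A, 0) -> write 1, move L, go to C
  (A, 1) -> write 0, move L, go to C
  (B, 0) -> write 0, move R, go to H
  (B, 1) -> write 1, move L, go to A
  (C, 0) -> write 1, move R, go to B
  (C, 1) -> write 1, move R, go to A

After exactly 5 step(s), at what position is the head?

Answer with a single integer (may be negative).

Answer: -1

Derivation:
Step 1: in state A at pos 0, read 0 -> (A,0)->write 1,move L,goto C. Now: state=C, head=-1, tape[-2..1]=0010 (head:  ^)
Step 2: in state C at pos -1, read 0 -> (C,0)->write 1,move R,goto B. Now: state=B, head=0, tape[-2..1]=0110 (head:   ^)
Step 3: in state B at pos 0, read 1 -> (B,1)->write 1,move L,goto A. Now: state=A, head=-1, tape[-2..1]=0110 (head:  ^)
Step 4: in state A at pos -1, read 1 -> (A,1)->write 0,move L,goto C. Now: state=C, head=-2, tape[-3..1]=00010 (head:  ^)
Step 5: in state C at pos -2, read 0 -> (C,0)->write 1,move R,goto B. Now: state=B, head=-1, tape[-3..1]=01010 (head:   ^)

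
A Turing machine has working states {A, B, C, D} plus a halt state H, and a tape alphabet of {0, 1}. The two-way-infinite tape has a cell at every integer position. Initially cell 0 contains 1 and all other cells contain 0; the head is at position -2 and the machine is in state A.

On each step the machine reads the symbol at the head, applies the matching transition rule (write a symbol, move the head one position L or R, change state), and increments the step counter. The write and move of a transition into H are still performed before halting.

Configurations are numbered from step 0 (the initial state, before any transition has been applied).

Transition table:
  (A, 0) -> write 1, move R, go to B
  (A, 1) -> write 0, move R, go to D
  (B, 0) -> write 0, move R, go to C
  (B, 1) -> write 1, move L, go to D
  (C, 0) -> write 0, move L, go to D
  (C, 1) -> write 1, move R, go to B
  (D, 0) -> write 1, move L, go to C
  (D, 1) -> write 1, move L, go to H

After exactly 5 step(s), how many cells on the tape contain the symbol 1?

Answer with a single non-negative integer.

Step 1: in state A at pos -2, read 0 -> (A,0)->write 1,move R,goto B. Now: state=B, head=-1, tape[-3..1]=01010 (head:   ^)
Step 2: in state B at pos -1, read 0 -> (B,0)->write 0,move R,goto C. Now: state=C, head=0, tape[-3..1]=01010 (head:    ^)
Step 3: in state C at pos 0, read 1 -> (C,1)->write 1,move R,goto B. Now: state=B, head=1, tape[-3..2]=010100 (head:     ^)
Step 4: in state B at pos 1, read 0 -> (B,0)->write 0,move R,goto C. Now: state=C, head=2, tape[-3..3]=0101000 (head:      ^)
Step 5: in state C at pos 2, read 0 -> (C,0)->write 0,move L,goto D. Now: state=D, head=1, tape[-3..3]=0101000 (head:     ^)
Cells containing 1 after step 5: {-2, 0} -> 2 cell(s)

Answer: 2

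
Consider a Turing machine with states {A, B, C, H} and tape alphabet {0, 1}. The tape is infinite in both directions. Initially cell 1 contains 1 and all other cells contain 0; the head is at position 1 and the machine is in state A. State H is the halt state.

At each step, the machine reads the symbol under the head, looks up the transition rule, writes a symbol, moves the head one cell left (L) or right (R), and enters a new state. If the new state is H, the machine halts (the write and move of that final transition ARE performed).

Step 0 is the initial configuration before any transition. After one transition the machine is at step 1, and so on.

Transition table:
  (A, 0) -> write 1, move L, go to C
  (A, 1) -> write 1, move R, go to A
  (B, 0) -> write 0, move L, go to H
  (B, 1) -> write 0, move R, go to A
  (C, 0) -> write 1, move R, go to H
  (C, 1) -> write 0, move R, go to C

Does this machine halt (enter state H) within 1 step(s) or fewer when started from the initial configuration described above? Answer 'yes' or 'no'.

Step 1: in state A at pos 1, read 1 -> (A,1)->write 1,move R,goto A. Now: state=A, head=2, tape[0..3]=0100 (head:   ^)
After 1 step(s): state = A (not H) -> not halted within 1 -> no

Answer: no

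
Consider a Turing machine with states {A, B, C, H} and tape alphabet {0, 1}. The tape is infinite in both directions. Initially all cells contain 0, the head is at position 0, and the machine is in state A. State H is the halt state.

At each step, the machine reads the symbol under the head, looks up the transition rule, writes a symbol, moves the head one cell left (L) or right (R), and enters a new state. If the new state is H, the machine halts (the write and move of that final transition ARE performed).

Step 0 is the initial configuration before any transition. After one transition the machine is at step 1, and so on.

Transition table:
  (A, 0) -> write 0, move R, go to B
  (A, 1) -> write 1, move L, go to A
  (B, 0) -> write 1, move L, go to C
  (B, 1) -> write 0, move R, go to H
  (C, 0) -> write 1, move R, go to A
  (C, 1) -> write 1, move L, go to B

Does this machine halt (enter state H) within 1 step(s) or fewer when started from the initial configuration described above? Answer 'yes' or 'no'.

Step 1: in state A at pos 0, read 0 -> (A,0)->write 0,move R,goto B. Now: state=B, head=1, tape[-1..2]=0000 (head:   ^)
After 1 step(s): state = B (not H) -> not halted within 1 -> no

Answer: no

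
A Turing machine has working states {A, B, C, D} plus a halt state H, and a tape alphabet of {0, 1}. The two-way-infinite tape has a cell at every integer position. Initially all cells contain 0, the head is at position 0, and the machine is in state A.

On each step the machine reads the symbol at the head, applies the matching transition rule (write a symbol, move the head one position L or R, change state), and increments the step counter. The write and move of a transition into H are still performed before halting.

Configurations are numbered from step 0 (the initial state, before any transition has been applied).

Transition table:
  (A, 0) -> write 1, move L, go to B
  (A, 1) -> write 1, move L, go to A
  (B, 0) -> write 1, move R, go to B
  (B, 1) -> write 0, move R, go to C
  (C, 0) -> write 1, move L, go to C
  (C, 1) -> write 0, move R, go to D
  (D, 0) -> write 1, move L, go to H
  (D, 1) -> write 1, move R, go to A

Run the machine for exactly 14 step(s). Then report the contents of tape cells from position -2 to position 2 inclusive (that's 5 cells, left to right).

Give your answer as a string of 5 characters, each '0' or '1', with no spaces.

Step 1: in state A at pos 0, read 0 -> (A,0)->write 1,move L,goto B. Now: state=B, head=-1, tape[-2..1]=0010 (head:  ^)
Step 2: in state B at pos -1, read 0 -> (B,0)->write 1,move R,goto B. Now: state=B, head=0, tape[-2..1]=0110 (head:   ^)
Step 3: in state B at pos 0, read 1 -> (B,1)->write 0,move R,goto C. Now: state=C, head=1, tape[-2..2]=01000 (head:    ^)
Step 4: in state C at pos 1, read 0 -> (C,0)->write 1,move L,goto C. Now: state=C, head=0, tape[-2..2]=01010 (head:   ^)
Step 5: in state C at pos 0, read 0 -> (C,0)->write 1,move L,goto C. Now: state=C, head=-1, tape[-2..2]=01110 (head:  ^)
Step 6: in state C at pos -1, read 1 -> (C,1)->write 0,move R,goto D. Now: state=D, head=0, tape[-2..2]=00110 (head:   ^)
Step 7: in state D at pos 0, read 1 -> (D,1)->write 1,move R,goto A. Now: state=A, head=1, tape[-2..2]=00110 (head:    ^)
Step 8: in state A at pos 1, read 1 -> (A,1)->write 1,move L,goto A. Now: state=A, head=0, tape[-2..2]=00110 (head:   ^)
Step 9: in state A at pos 0, read 1 -> (A,1)->write 1,move L,goto A. Now: state=A, head=-1, tape[-2..2]=00110 (head:  ^)
Step 10: in state A at pos -1, read 0 -> (A,0)->write 1,move L,goto B. Now: state=B, head=-2, tape[-3..2]=001110 (head:  ^)
Step 11: in state B at pos -2, read 0 -> (B,0)->write 1,move R,goto B. Now: state=B, head=-1, tape[-3..2]=011110 (head:   ^)
Step 12: in state B at pos -1, read 1 -> (B,1)->write 0,move R,goto C. Now: state=C, head=0, tape[-3..2]=010110 (head:    ^)
Step 13: in state C at pos 0, read 1 -> (C,1)->write 0,move R,goto D. Now: state=D, head=1, tape[-3..2]=010010 (head:     ^)
Step 14: in state D at pos 1, read 1 -> (D,1)->write 1,move R,goto A. Now: state=A, head=2, tape[-3..3]=0100100 (head:      ^)

Answer: 10010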